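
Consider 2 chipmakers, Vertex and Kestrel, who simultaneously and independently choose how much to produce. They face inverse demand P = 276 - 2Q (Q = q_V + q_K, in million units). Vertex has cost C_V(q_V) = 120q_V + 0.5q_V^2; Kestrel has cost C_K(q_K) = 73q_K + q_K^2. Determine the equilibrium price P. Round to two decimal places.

Vertex's profit: π_V = (276 - 2Q)q_V - (120q_V + (1/2)q_V²). Setting ∂π_V/∂q_V = 0: 156 - 5q_V - 2(q_K) = 0.
Kestrel's profit: π_K = (276 - 2Q)q_K - (73q_K + q_K²). Setting ∂π_K/∂q_K = 0: 203 - 6q_K - 2(q_V) = 0.
Rearranging gives the reaction functions q_V = (156 - 2q_K)/5 and q_K = (203 - 2q_V)/6.
Solving the pair: q_V = 265/13, q_K = 703/26.
Total output Q = 1233/26, so price P = 276 - 2·(1233/26) = 181.1538.

181.15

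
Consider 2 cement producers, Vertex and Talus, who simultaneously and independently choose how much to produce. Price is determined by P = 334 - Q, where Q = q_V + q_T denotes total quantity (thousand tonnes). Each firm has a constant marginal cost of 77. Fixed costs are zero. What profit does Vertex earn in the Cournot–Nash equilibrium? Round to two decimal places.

Each firm earns π_i = (334 - Q)q_i - 77q_i.
First-order condition (treating rivals' output as given): 257 - 2q_i - q_j = 0.
By symmetry each firm produces the same amount; substituting q_j = q_i yields q_i = 257/3.
Price P = 334 - 514/3 = 488/3.
Vertex's profit: (488/3 - 77)·(257/3) = 7338.7778.

7338.78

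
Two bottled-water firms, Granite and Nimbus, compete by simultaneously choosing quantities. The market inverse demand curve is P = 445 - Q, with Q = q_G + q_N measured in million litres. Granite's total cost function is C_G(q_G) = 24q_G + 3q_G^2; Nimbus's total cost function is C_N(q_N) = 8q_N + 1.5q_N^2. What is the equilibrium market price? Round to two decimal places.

323.38

Granite's profit: π_G = (445 - Q)q_G - (24q_G + 3q_G²). Setting ∂π_G/∂q_G = 0: 421 - 8q_G - (q_N) = 0.
Nimbus's profit: π_N = (445 - Q)q_N - (8q_N + (3/2)q_N²). Setting ∂π_N/∂q_N = 0: 437 - 5q_N - (q_G) = 0.
Rearranging gives the reaction functions q_G = (421 - q_N)/8 and q_N = (437 - q_G)/5.
Substituting one into the other gives q_G = 556/13 and q_N = 1025/13.
Total output Q = 1581/13, so price P = 445 - 1581/13 = 323.3846.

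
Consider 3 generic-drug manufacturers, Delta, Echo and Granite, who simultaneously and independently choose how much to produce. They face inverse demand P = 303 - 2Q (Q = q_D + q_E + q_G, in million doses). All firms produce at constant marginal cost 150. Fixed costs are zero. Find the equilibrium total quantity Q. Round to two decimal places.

Each firm earns π_i = (303 - 2Q)q_i - 150q_i.
First-order condition (treating rivals' output as given): 153 - 4q_i - 2·Σ_{j≠i} q_j = 0.
By symmetry each firm produces the same amount; substituting Σ_{j≠i} q_j = 2q_i yields q_i = 153/8.
Total output Q = 153/8 + 153/8 + 153/8 = 459/8.

57.38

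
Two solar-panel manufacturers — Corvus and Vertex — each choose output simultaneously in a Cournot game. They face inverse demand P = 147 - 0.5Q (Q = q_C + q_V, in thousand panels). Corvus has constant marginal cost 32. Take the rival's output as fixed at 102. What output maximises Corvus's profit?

64

With the rival's output fixed at 102, Corvus's profit is π_C = (147 - (1/2)·102 - (1/2)q_C)q_C - (32q_C) = (96 - (1/2)q_C)q_C - (32q_C).
∂π_C/∂q_C = 64 - q_C = 0, so q_C = 64.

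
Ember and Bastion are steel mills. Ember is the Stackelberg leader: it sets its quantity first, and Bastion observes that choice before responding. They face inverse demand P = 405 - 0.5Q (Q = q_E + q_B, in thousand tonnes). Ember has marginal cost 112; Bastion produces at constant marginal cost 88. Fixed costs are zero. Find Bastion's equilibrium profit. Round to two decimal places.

Solve by backward induction. Given q_E, the follower Bastion maximises π_B = (405 - (1/2)q_E - (1/2)q_B)q_B - 88q_B.
∂π_B/∂q_B = 317 - (1/2)q_E - q_B = 0 gives the reaction function q_B = (317 - (1/2)q_E).
The leader anticipates this reaction. Substituting into P = 405 - 0.5Q gives P = 493/2 - (1/4)q_E, so π_E = (493/2 - (1/4)q_E)q_E - 112q_E.
Leader FOC: 269/2 - (1/2)q_E = 0, so q_E = 269.
Then q_B = (317 - (1/2)·269) = 365/2.
Price P = 405 - (1/2)·(903/2) = 717/4.
Bastion's profit: (717/4 - 88)·(365/2) = 16653.1250.

16653.13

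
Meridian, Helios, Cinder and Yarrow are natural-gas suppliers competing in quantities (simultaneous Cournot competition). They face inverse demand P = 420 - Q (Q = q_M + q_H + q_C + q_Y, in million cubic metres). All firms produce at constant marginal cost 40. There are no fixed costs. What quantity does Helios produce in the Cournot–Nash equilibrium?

76

Each firm earns π_i = (420 - Q)q_i - 40q_i.
Setting ∂π_i/∂q_i = 0 with rivals' quantities fixed: 380 - 2q_i - Σ_{j≠i} q_j = 0.
By symmetry each firm produces the same amount; substituting Σ_{j≠i} q_j = 3q_i yields q_i = 380/5 = 76.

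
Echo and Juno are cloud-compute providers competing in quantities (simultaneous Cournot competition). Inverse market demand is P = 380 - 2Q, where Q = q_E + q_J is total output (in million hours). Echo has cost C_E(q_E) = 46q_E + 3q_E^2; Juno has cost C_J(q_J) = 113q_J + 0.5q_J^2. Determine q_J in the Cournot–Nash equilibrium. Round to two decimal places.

Echo's profit: π_E = (380 - 2Q)q_E - (46q_E + 3q_E²). Setting ∂π_E/∂q_E = 0: 334 - 10q_E - 2(q_J) = 0.
Juno's first-order condition: 267 - 5q_J - 2(q_E) = 0.
Best responses: q_E = (334 - 2q_J)/10, q_J = (267 - 2q_E)/5.
Substituting one into the other gives q_E = 568/23 and q_J = 1001/23.

43.52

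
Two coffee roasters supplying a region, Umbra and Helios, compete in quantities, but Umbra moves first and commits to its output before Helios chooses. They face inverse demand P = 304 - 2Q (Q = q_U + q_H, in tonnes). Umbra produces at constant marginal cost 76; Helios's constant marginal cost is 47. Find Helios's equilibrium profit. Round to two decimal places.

3100.78

The follower Helios best-responds to any q_U: π_H = (304 - 2Q)q_H - 47q_H.
Setting the follower's marginal profit to zero, 257 - 2q_U - 4q_H = 0, i.e. q_H = (257 - 2q_U)/4.
Umbra substitutes q_H(q_U) into its own profit: π_U = q_U(304 - 2q_U - (257 - 2q_U)/2) - 76q_U = (351/2 - q_U)q_U - 76q_U.
The leader's first-order condition 199/2 - 2q_U = 0 yields q_U = 199/4.
Then q_H = (257 - 2·(199/4))/4 = 315/8.
Price P = 304 - 2·(713/8) = 503/4.
Helios's profit: (503/4 - 47)·(315/8) = 3100.7813.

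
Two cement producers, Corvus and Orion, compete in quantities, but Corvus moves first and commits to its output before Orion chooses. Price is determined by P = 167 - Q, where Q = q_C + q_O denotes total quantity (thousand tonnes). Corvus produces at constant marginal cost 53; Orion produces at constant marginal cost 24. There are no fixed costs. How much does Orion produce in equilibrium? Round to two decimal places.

50.25

Solve by backward induction. Given q_C, the follower Orion maximises π_O = (167 - q_C - q_O)q_O - 24q_O.
Setting the follower's marginal profit to zero, 143 - q_C - 2q_O = 0, i.e. q_O = (143 - q_C)/2.
Corvus substitutes q_O(q_C) into its own profit: π_C = q_C(167 - q_C - (143 - q_C)/2) - 53q_C = (191/2 - (1/2)q_C)q_C - 53q_C.
The leader's first-order condition 85/2 - q_C = 0 yields q_C = 85/2.
Then q_O = (143 - 85/2)/2 = 201/4.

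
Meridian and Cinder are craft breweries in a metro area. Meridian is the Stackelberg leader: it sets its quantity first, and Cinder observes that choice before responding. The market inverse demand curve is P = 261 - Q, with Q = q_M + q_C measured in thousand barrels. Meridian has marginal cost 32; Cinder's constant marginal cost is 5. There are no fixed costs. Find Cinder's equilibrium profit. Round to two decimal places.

Solve by backward induction. Given q_M, the follower Cinder maximises π_C = (261 - q_M - q_C)q_C - 5q_C.
Follower FOC: 256 - q_M - 2q_C = 0, so q_C(q_M) = (256 - q_M)/2.
The leader anticipates this reaction. Substituting into P = 261 - Q gives P = 133 - (1/2)q_M, so π_M = (133 - (1/2)q_M)q_M - 32q_M.
Leader FOC: 101 - q_M = 0, so q_M = 101.
Then q_C = (256 - 101)/2 = 155/2.
Price P = 261 - 357/2 = 165/2.
Cinder's profit: (165/2 - 5)·(155/2) = 6006.2500.

6006.25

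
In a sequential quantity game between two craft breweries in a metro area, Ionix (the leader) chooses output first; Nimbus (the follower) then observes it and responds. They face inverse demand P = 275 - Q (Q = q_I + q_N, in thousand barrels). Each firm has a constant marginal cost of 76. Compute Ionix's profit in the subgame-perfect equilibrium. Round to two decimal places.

The follower Nimbus best-responds to any q_I: π_N = (275 - Q)q_N - 76q_N.
Follower FOC: 199 - q_I - 2q_N = 0, so q_N(q_I) = (199 - q_I)/2.
The leader anticipates this reaction. Substituting into P = 275 - Q gives P = 351/2 - (1/2)q_I, so π_I = (351/2 - (1/2)q_I)q_I - 76q_I.
The leader's first-order condition 199/2 - q_I = 0 yields q_I = 199/2.
Then q_N = (199 - 199/2)/2 = 199/4.
Price P = 275 - 597/4 = 503/4.
Ionix's profit: (503/4 - 76)·(199/2) = 4950.1250.

4950.13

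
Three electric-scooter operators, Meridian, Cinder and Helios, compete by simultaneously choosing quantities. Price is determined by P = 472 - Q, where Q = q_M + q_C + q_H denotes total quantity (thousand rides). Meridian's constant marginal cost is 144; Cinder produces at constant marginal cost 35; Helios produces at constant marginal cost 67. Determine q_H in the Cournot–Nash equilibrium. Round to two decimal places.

Meridian's profit: π_M = (472 - Q)q_M - (144q_M). Setting ∂π_M/∂q_M = 0: 328 - 2q_M - (q_C + q_H) = 0.
Cinder's profit: π_C = (472 - Q)q_C - (35q_C). Setting ∂π_C/∂q_C = 0: 437 - 2q_C - (q_M + q_H) = 0.
Helios's profit: π_H = (472 - Q)q_H - (67q_H). Setting ∂π_H/∂q_H = 0: 405 - 2q_H - (q_M + q_C) = 0.
Adding the 3 conditions: 1170 − 2Q − 2Q = 0, i.e. Q = 585/2.
Back-substituting: q_M = (328 − 585/2) = 71/2, q_C = (437 − 585/2) = 289/2, q_H = (405 − 585/2) = 225/2.

112.50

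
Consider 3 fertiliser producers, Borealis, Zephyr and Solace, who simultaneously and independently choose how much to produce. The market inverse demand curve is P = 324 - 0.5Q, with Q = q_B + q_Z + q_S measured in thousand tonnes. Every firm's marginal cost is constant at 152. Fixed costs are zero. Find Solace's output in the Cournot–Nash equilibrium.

A representative firm's profit is π_i = q_i(324 - 0.5Q) - 152q_i.
First-order condition (treating rivals' output as given): 172 - q_i - (1/2)·Σ_{j≠i} q_j = 0.
By symmetry each firm produces the same amount; substituting Σ_{j≠i} q_j = 2q_i yields q_i = 172/2 = 86.

86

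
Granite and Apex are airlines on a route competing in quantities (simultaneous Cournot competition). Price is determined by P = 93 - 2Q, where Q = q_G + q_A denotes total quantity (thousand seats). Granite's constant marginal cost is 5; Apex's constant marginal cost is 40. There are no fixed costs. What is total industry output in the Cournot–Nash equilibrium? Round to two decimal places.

Granite's profit: π_G = (93 - 2Q)q_G - (5q_G). Setting ∂π_G/∂q_G = 0: 88 - 4q_G - 2(q_A) = 0.
Apex's first-order condition: 53 - 4q_A - 2(q_G) = 0.
Rearranging gives the reaction functions q_G = (88 - 2q_A)/4 and q_A = (53 - 2q_G)/4.
Substituting one into the other gives q_G = 41/2 and q_A = 3.
Total output Q = 41/2 + 3 = 47/2.

23.50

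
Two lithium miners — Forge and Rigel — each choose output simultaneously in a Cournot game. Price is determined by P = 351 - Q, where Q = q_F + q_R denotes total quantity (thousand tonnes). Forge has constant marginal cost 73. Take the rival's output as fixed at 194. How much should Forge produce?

With the rival's output fixed at 194, Forge's profit is π_F = (351 - 194 - q_F)q_F - (73q_F) = (157 - q_F)q_F - (73q_F).
∂π_F/∂q_F = 84 - 2q_F = 0, so q_F = 42.

42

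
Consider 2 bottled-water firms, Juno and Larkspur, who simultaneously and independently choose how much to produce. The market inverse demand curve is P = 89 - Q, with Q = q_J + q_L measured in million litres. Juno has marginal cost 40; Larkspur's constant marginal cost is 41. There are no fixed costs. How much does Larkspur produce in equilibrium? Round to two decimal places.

Juno's profit: π_J = (89 - Q)q_J - (40q_J). Setting ∂π_J/∂q_J = 0: 49 - 2q_J - (q_L) = 0.
Larkspur's profit: π_L = (89 - Q)q_L - (41q_L). Setting ∂π_L/∂q_L = 0: 48 - 2q_L - (q_J) = 0.
So q_J = (49 - q_L)/2 and q_L = (48 - q_J)/2.
Solving the pair: q_J = 50/3, q_L = 47/3.

15.67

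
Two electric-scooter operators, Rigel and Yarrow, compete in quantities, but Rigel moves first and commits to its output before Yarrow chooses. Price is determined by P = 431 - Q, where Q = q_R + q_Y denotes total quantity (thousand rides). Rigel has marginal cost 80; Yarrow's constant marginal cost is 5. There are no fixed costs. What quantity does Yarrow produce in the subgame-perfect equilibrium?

144

The follower Yarrow best-responds to any q_R: π_Y = (431 - Q)q_Y - 5q_Y.
Follower FOC: 426 - q_R - 2q_Y = 0, so q_Y(q_R) = (426 - q_R)/2.
The leader anticipates this reaction. Substituting into P = 431 - Q gives P = 218 - (1/2)q_R, so π_R = (218 - (1/2)q_R)q_R - 80q_R.
Leader FOC: 138 - q_R = 0, so q_R = 138.
Then q_Y = (426 - 138)/2 = 144.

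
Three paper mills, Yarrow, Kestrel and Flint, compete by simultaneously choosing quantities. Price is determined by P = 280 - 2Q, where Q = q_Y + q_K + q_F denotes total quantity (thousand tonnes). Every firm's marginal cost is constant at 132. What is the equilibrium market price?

169

A representative firm's profit is π_i = q_i(280 - 2Q) - 132q_i.
First-order condition (treating rivals' output as given): 148 - 4q_i - 2·Σ_{j≠i} q_j = 0.
With identical firms every q_j equals q_i, so Σ_{j≠i} q_j = 2q_i and 148 = 8q_i, giving q_i = 37/2.
Total output Q = 111/2, so price P = 280 - 2·(111/2) = 169.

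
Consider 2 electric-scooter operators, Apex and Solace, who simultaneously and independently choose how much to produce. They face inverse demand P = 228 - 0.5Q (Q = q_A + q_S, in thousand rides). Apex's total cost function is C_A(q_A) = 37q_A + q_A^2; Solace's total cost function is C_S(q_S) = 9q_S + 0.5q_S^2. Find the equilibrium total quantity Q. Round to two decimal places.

Apex's profit: π_A = (228 - 0.5Q)q_A - (37q_A + q_A²). Setting ∂π_A/∂q_A = 0: 191 - 3q_A - (1/2)(q_S) = 0.
Solace's first-order condition: 219 - 2q_S - (1/2)(q_A) = 0.
Best responses: q_A = (191 - (1/2)q_S)/3, q_S = (219 - (1/2)q_A)/2.
Substituting one into the other gives q_A = 1090/23 and q_S = 97.6522.
Total output Q = 1090/23 + 97.6522 = 145.0435.

145.04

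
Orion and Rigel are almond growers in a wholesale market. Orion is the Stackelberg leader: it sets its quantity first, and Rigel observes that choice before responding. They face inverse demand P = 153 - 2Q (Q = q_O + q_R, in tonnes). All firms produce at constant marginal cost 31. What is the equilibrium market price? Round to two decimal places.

The follower Rigel best-responds to any q_O: π_R = (153 - 2Q)q_R - 31q_R.
∂π_R/∂q_R = 122 - 2q_O - 4q_R = 0 gives the reaction function q_R = (122 - 2q_O)/4.
The leader anticipates this reaction. Substituting into P = 153 - 2Q gives P = 92 - q_O, so π_O = (92 - q_O)q_O - 31q_O.
Leader FOC: 61 - 2q_O = 0, so q_O = 61/2.
Then q_R = (122 - 2·(61/2))/4 = 61/4.
Total output Q = 183/4, so price P = 153 - 2·(183/4) = 123/2.

61.50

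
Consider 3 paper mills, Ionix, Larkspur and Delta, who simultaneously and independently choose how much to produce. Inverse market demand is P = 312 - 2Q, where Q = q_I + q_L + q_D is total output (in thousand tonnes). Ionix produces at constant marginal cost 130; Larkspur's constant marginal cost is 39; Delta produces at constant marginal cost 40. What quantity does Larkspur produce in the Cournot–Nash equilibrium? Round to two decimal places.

45.63

Ionix's profit: π_I = (312 - 2Q)q_I - (130q_I). Setting ∂π_I/∂q_I = 0: 182 - 4q_I - 2(q_L + q_D) = 0.
Larkspur's first-order condition: 273 - 4q_L - 2(q_I + q_D) = 0.
Delta's profit: π_D = (312 - 2Q)q_D - (40q_D). Setting ∂π_D/∂q_D = 0: 272 - 4q_D - 2(q_I + q_L) = 0.
Summing all 3 equations gives 727 − 8Q = 0, hence Q = 727/8.
Back-substituting: q_I = (182 − 727/4)/2 = 1/8, q_L = (273 − 727/4)/2 = 365/8, q_D = (272 − 727/4)/2 = 361/8.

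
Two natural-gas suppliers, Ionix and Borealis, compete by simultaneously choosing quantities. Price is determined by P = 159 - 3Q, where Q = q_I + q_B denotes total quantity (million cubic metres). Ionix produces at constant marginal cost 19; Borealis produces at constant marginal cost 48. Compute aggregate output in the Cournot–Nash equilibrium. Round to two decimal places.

Ionix's profit: π_I = (159 - 3Q)q_I - (19q_I). Setting ∂π_I/∂q_I = 0: 140 - 6q_I - 3(q_B) = 0.
Borealis's first-order condition: 111 - 6q_B - 3(q_I) = 0.
Rearranging gives the reaction functions q_I = (140 - 3q_B)/6 and q_B = (111 - 3q_I)/6.
Solving the pair: q_I = 169/9, q_B = 82/9.
Total output Q = 169/9 + 82/9 = 251/9.

27.89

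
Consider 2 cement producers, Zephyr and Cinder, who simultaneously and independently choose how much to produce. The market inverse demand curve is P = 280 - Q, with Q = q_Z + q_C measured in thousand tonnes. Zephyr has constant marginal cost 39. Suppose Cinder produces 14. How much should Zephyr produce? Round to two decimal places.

113.50

With the rival's output fixed at 14, Zephyr's profit is π_Z = (280 - 14 - q_Z)q_Z - (39q_Z) = (266 - q_Z)q_Z - (39q_Z).
∂π_Z/∂q_Z = 227 - 2q_Z = 0, so q_Z = 227/2.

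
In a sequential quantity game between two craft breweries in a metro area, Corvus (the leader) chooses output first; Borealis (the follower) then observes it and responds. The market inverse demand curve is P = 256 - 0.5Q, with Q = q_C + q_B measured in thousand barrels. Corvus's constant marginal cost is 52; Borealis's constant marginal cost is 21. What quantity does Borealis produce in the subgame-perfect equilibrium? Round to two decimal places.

Solve by backward induction. Given q_C, the follower Borealis maximises π_B = (256 - (1/2)q_C - (1/2)q_B)q_B - 21q_B.
Follower FOC: 235 - (1/2)q_C - q_B = 0, so q_B(q_C) = (235 - (1/2)q_C).
Corvus substitutes q_B(q_C) into its own profit: π_C = q_C(256 - (1/2)q_C - (235 - (1/2)q_C)/2) - 52q_C = (277/2 - (1/4)q_C)q_C - 52q_C.
The leader's first-order condition 173/2 - (1/2)q_C = 0 yields q_C = 173.
Then q_B = (235 - (1/2)·173) = 297/2.

148.50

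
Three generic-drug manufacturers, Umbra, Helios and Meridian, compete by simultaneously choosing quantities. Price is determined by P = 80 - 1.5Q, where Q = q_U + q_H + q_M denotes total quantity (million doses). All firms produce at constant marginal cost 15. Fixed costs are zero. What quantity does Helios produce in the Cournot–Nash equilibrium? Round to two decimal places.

Each firm earns π_i = (80 - 1.5Q)q_i - 15q_i.
First-order condition (treating rivals' output as given): 65 - 3q_i - (3/2)·Σ_{j≠i} q_j = 0.
With identical firms every q_j equals q_i, so Σ_{j≠i} q_j = 2q_i and 65 = 6q_i, giving q_i = 65/6.

10.83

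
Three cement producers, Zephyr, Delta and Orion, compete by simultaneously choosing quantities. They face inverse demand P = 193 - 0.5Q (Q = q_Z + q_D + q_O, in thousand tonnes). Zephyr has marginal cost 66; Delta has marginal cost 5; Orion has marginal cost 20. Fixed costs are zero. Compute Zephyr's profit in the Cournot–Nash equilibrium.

50

Zephyr's profit: π_Z = (193 - 0.5Q)q_Z - (66q_Z). Setting ∂π_Z/∂q_Z = 0: 127 - q_Z - (1/2)(q_D + q_O) = 0.
Delta's first-order condition: 188 - q_D - (1/2)(q_Z + q_O) = 0.
Orion's profit: π_O = (193 - 0.5Q)q_O - (20q_O). Setting ∂π_O/∂q_O = 0: 173 - q_O - (1/2)(q_Z + q_D) = 0.
Adding the 3 conditions: 488 − Q − Q = 0, i.e. Q = 244.
Back-substituting: q_Z = (127 − 122)/(1/2) = 10, q_D = (188 − 122)/(1/2) = 132, q_O = (173 − 122)/(1/2) = 102.
Price P = 193 - (1/2)·244 = 71.
Zephyr's profit: (71 - 66)·10 = 50.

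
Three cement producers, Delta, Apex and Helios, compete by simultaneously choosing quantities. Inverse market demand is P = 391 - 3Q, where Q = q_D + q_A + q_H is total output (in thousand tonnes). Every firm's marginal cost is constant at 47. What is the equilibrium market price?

133

A representative firm's profit is π_i = q_i(391 - 3Q) - 47q_i.
First-order condition (treating rivals' output as given): 344 - 6q_i - 3·Σ_{j≠i} q_j = 0.
By symmetry each firm produces the same amount; substituting Σ_{j≠i} q_j = 2q_i yields q_i = 344/12 = 86/3.
Total output Q = 86, so price P = 391 - 3·86 = 133.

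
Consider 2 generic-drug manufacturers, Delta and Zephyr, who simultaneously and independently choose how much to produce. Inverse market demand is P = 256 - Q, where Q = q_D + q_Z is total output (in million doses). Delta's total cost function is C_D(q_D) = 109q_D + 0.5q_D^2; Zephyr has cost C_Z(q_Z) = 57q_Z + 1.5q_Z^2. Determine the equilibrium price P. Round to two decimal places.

185.57

Delta's profit: π_D = (256 - Q)q_D - (109q_D + (1/2)q_D²). Setting ∂π_D/∂q_D = 0: 147 - 3q_D - (q_Z) = 0.
Zephyr's first-order condition: 199 - 5q_Z - (q_D) = 0.
Rearranging gives the reaction functions q_D = (147 - q_Z)/3 and q_Z = (199 - q_D)/5.
Solving the pair: q_D = 268/7, q_Z = 225/7.
Total output Q = 493/7, so price P = 256 - 493/7 = 1299/7.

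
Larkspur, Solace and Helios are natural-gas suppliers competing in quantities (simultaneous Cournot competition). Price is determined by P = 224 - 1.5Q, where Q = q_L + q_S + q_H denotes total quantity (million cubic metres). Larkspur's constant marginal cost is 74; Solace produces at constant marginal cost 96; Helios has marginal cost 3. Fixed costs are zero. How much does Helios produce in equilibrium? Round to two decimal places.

Larkspur's profit: π_L = (224 - 1.5Q)q_L - (74q_L). Setting ∂π_L/∂q_L = 0: 150 - 3q_L - (3/2)(q_S + q_H) = 0.
Solace's first-order condition: 128 - 3q_S - (3/2)(q_L + q_H) = 0.
Helios's first-order condition: 221 - 3q_H - (3/2)(q_L + q_S) = 0.
Adding the 3 conditions: 499 − 3Q − 3Q = 0, i.e. Q = 499/6.
Back-substituting: q_L = (150 − 499/4)/(3/2) = 101/6, q_S = (128 − 499/4)/(3/2) = 13/6, q_H = (221 − 499/4)/(3/2) = 385/6.

64.17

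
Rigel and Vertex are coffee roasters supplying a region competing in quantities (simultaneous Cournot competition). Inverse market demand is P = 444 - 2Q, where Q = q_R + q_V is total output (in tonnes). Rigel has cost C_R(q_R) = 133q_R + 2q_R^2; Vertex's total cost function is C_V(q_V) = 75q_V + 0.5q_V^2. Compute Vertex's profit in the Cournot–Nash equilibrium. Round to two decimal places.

Rigel's profit: π_R = (444 - 2Q)q_R - (133q_R + 2q_R²). Setting ∂π_R/∂q_R = 0: 311 - 8q_R - 2(q_V) = 0.
Vertex's first-order condition: 369 - 5q_V - 2(q_R) = 0.
Rearranging gives the reaction functions q_R = (311 - 2q_V)/8 and q_V = (369 - 2q_R)/5.
Substituting one into the other gives q_R = 817/36 and q_V = 1165/18.
Price P = 444 - 2·(1049/12) = 1615/6.
Vertex's profit: (1615/6)·(1165/18) - 75·(1165/18) - (1/2)(1165/18)² = 10472.4151.

10472.42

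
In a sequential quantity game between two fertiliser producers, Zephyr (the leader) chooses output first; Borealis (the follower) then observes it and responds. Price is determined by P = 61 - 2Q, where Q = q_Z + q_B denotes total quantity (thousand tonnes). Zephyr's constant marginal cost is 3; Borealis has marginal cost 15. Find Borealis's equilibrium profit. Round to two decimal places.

Solve by backward induction. Given q_Z, the follower Borealis maximises π_B = (61 - 2q_Z - 2q_B)q_B - 15q_B.
Follower FOC: 46 - 2q_Z - 4q_B = 0, so q_B(q_Z) = (46 - 2q_Z)/4.
The leader anticipates this reaction. Substituting into P = 61 - 2Q gives P = 38 - q_Z, so π_Z = (38 - q_Z)q_Z - 3q_Z.
Maximising: ∂π_Z/∂q_Z = 35 - 2q_Z = 0, giving q_Z = 35/2.
Then q_B = (46 - 2·(35/2))/4 = 11/4.
Price P = 61 - 2·(81/4) = 41/2.
Borealis's profit: (41/2 - 15)·(11/4) = 121/8.

15.13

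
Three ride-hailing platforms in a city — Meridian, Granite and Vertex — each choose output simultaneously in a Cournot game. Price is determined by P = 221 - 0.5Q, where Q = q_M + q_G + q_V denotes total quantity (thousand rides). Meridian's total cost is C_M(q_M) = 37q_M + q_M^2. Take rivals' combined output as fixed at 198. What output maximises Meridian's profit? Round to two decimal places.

With rivals' combined output fixed at 198, Meridian's profit is π_M = (221 - (1/2)·198 - (1/2)q_M)q_M - (37q_M + q_M²) = (122 - (1/2)q_M)q_M - (37q_M + q_M²).
∂π_M/∂q_M = 85 - 3q_M = 0, so q_M = 85/3.

28.33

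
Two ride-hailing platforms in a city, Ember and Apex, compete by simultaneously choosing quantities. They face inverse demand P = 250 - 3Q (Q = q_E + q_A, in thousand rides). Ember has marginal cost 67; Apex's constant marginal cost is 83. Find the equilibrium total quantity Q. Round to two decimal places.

Ember's profit: π_E = (250 - 3Q)q_E - (67q_E). Setting ∂π_E/∂q_E = 0: 183 - 6q_E - 3(q_A) = 0.
Apex's profit: π_A = (250 - 3Q)q_A - (83q_A). Setting ∂π_A/∂q_A = 0: 167 - 6q_A - 3(q_E) = 0.
So q_E = (183 - 3q_A)/6 and q_A = (167 - 3q_E)/6.
Substituting one into the other gives q_E = 199/9 and q_A = 151/9.
Total output Q = 199/9 + 151/9 = 350/9.

38.89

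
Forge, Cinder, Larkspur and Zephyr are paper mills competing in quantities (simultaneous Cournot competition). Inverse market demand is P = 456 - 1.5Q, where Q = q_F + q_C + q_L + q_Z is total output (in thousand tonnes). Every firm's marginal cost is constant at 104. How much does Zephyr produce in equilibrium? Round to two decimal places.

46.93

A representative firm's profit is π_i = q_i(456 - 1.5Q) - 104q_i.
First-order condition (treating rivals' output as given): 352 - 3q_i - (3/2)·Σ_{j≠i} q_j = 0.
With identical firms every q_j equals q_i, so Σ_{j≠i} q_j = 3q_i and 352 = (15/2)q_i, giving q_i = 704/15.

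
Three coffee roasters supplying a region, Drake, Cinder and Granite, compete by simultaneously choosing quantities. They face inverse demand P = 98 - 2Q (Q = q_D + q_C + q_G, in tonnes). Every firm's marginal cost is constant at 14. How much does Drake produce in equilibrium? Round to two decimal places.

A representative firm's profit is π_i = q_i(98 - 2Q) - 14q_i.
Setting ∂π_i/∂q_i = 0 with rivals' quantities fixed: 84 - 4q_i - 2·Σ_{j≠i} q_j = 0.
By symmetry each firm produces the same amount; substituting Σ_{j≠i} q_j = 2q_i yields q_i = 84/8 = 21/2.

10.50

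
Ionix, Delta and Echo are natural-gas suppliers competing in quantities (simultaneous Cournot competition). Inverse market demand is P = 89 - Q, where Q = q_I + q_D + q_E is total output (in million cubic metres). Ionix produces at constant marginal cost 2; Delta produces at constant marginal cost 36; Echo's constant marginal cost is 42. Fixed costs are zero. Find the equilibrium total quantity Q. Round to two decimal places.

Ionix's profit: π_I = (89 - Q)q_I - (2q_I). Setting ∂π_I/∂q_I = 0: 87 - 2q_I - (q_D + q_E) = 0.
Delta's first-order condition: 53 - 2q_D - (q_I + q_E) = 0.
Echo's profit: π_E = (89 - Q)q_E - (42q_E). Setting ∂π_E/∂q_E = 0: 47 - 2q_E - (q_I + q_D) = 0.
Summing all 3 equations gives 187 − 4Q = 0, hence Q = 187/4.
Back-substituting: q_I = (87 − 187/4) = 161/4, q_D = (53 − 187/4) = 25/4, q_E = (47 − 187/4) = 1/4.
Total output Q = 161/4 + 25/4 + 1/4 = 187/4.

46.75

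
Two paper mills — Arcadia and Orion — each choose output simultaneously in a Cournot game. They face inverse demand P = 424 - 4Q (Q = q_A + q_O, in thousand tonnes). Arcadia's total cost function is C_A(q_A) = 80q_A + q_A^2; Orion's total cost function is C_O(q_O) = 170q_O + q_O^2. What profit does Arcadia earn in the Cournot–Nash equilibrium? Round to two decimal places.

Arcadia's profit: π_A = (424 - 4Q)q_A - (80q_A + q_A²). Setting ∂π_A/∂q_A = 0: 344 - 10q_A - 4(q_O) = 0.
Orion's profit: π_O = (424 - 4Q)q_O - (170q_O + q_O²). Setting ∂π_O/∂q_O = 0: 254 - 10q_O - 4(q_A) = 0.
So q_A = (344 - 4q_O)/10 and q_O = (254 - 4q_A)/10.
Substituting one into the other gives q_A = 202/7 and q_O = 97/7.
Price P = 424 - 4·(299/7) = 1772/7.
Arcadia's profit: (1772/7)·(202/7) - 80·(202/7) - (202/7)² = 4163.6735.

4163.67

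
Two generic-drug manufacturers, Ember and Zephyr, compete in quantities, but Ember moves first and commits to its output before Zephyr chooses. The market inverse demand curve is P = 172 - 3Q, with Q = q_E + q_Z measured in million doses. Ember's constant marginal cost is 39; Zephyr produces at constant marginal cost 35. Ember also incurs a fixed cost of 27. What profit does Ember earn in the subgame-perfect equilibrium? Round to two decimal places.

The follower Zephyr best-responds to any q_E: π_Z = (172 - 3Q)q_Z - 35q_Z.
∂π_Z/∂q_Z = 137 - 3q_E - 6q_Z = 0 gives the reaction function q_Z = (137 - 3q_E)/6.
Ember substitutes q_Z(q_E) into its own profit: π_E = q_E(172 - 3q_E - (137 - 3q_E)/2) - 39q_E = (207/2 - (3/2)q_E)q_E - 39q_E.
The leader's first-order condition 129/2 - 3q_E = 0 yields q_E = 43/2.
Then q_Z = (137 - 3·(43/2))/6 = 145/12.
Price P = 172 - 3·(403/12) = 285/4.
Ember's profit: (285/4 - 39)·(43/2) - 27 = 666.3750.

666.38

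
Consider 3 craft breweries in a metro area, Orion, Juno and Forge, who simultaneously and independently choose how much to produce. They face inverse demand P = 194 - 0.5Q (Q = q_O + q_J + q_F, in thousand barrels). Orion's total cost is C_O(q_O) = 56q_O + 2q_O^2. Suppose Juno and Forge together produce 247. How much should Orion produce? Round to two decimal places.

With rivals' combined output fixed at 247, Orion's profit is π_O = (194 - (1/2)·247 - (1/2)q_O)q_O - (56q_O + 2q_O²) = (141/2 - (1/2)q_O)q_O - (56q_O + 2q_O²).
∂π_O/∂q_O = 29/2 - 5q_O = 0, so q_O = 29/10.

2.90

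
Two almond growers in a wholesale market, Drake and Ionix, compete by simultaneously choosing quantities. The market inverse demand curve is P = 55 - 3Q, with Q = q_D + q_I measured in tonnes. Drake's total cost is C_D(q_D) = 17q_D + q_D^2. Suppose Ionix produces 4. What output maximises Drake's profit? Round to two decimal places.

3.25

With the rival's output fixed at 4, Drake's profit is π_D = (55 - 3·4 - 3q_D)q_D - (17q_D + q_D²) = (43 - 3q_D)q_D - (17q_D + q_D²).
∂π_D/∂q_D = 26 - 8q_D = 0, so q_D = 13/4.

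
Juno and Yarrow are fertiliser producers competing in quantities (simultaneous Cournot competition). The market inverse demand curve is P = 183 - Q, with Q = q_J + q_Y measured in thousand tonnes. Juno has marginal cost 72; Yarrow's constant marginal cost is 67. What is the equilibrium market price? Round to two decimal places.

Juno's profit: π_J = (183 - Q)q_J - (72q_J). Setting ∂π_J/∂q_J = 0: 111 - 2q_J - (q_Y) = 0.
Yarrow's first-order condition: 116 - 2q_Y - (q_J) = 0.
Rearranging gives the reaction functions q_J = (111 - q_Y)/2 and q_Y = (116 - q_J)/2.
Substituting one into the other gives q_J = 106/3 and q_Y = 121/3.
Total output Q = 227/3, so price P = 183 - 227/3 = 322/3.

107.33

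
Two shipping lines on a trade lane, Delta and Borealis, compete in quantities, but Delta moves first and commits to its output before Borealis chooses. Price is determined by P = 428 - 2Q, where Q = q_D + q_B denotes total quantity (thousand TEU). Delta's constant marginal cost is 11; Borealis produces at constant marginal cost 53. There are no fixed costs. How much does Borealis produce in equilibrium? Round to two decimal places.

36.38

The follower Borealis best-responds to any q_D: π_B = (428 - 2Q)q_B - 53q_B.
∂π_B/∂q_B = 375 - 2q_D - 4q_B = 0 gives the reaction function q_B = (375 - 2q_D)/4.
The leader anticipates this reaction. Substituting into P = 428 - 2Q gives P = 481/2 - q_D, so π_D = (481/2 - q_D)q_D - 11q_D.
The leader's first-order condition 459/2 - 2q_D = 0 yields q_D = 459/4.
Then q_B = (375 - 2·(459/4))/4 = 291/8.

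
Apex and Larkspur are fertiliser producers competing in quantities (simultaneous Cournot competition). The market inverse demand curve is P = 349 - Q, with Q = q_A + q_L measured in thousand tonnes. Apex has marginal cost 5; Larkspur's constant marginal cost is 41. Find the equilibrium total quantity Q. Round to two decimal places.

217.33

Apex's profit: π_A = (349 - Q)q_A - (5q_A). Setting ∂π_A/∂q_A = 0: 344 - 2q_A - (q_L) = 0.
Larkspur's profit: π_L = (349 - Q)q_L - (41q_L). Setting ∂π_L/∂q_L = 0: 308 - 2q_L - (q_A) = 0.
Best responses: q_A = (344 - q_L)/2, q_L = (308 - q_A)/2.
Substituting one into the other gives q_A = 380/3 and q_L = 272/3.
Total output Q = 380/3 + 272/3 = 652/3.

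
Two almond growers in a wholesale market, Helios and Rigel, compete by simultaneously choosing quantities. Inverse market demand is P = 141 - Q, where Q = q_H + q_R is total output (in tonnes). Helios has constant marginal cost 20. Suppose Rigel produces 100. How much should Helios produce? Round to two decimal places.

10.50

With the rival's output fixed at 100, Helios's profit is π_H = (141 - 100 - q_H)q_H - (20q_H) = (41 - q_H)q_H - (20q_H).
∂π_H/∂q_H = 21 - 2q_H = 0, so q_H = 21/2.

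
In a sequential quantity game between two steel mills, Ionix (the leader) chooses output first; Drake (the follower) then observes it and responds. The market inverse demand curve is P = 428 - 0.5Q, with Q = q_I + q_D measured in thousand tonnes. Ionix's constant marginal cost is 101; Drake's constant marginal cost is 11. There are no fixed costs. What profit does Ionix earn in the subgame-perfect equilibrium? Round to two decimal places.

The follower Drake best-responds to any q_I: π_D = (428 - 0.5Q)q_D - 11q_D.
∂π_D/∂q_D = 417 - (1/2)q_I - q_D = 0 gives the reaction function q_D = (417 - (1/2)q_I).
The leader anticipates this reaction. Substituting into P = 428 - 0.5Q gives P = 439/2 - (1/4)q_I, so π_I = (439/2 - (1/4)q_I)q_I - 101q_I.
The leader's first-order condition 237/2 - (1/2)q_I = 0 yields q_I = 237.
Then q_D = (417 - (1/2)·237) = 597/2.
Price P = 428 - (1/2)·(1071/2) = 641/4.
Ionix's profit: (641/4 - 101)·237 = 14042.2500.

14042.25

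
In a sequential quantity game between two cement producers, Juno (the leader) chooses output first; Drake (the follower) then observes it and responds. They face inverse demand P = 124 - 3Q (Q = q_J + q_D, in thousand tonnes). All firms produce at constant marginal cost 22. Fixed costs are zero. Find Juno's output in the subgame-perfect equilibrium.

17

Solve by backward induction. Given q_J, the follower Drake maximises π_D = (124 - 3q_J - 3q_D)q_D - 22q_D.
∂π_D/∂q_D = 102 - 3q_J - 6q_D = 0 gives the reaction function q_D = (102 - 3q_J)/6.
The leader anticipates this reaction. Substituting into P = 124 - 3Q gives P = 73 - (3/2)q_J, so π_J = (73 - (3/2)q_J)q_J - 22q_J.
Maximising: ∂π_J/∂q_J = 51 - 3q_J = 0, giving q_J = 17.
Then q_D = (102 - 3·17)/6 = 17/2.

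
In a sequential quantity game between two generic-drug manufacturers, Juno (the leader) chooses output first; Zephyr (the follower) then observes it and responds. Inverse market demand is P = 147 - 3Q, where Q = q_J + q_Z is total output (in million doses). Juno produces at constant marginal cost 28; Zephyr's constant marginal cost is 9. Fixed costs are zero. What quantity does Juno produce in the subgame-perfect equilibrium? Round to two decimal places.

Solve by backward induction. Given q_J, the follower Zephyr maximises π_Z = (147 - 3q_J - 3q_Z)q_Z - 9q_Z.
Follower FOC: 138 - 3q_J - 6q_Z = 0, so q_Z(q_J) = (138 - 3q_J)/6.
The leader anticipates this reaction. Substituting into P = 147 - 3Q gives P = 78 - (3/2)q_J, so π_J = (78 - (3/2)q_J)q_J - 28q_J.
Leader FOC: 50 - 3q_J = 0, so q_J = 50/3.
Then q_Z = (138 - 3·(50/3))/6 = 44/3.

16.67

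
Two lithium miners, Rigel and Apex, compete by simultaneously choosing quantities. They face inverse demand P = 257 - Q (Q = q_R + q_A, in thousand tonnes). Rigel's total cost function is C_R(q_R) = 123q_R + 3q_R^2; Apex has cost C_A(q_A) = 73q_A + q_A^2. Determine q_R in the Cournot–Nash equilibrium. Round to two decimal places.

Rigel's profit: π_R = (257 - Q)q_R - (123q_R + 3q_R²). Setting ∂π_R/∂q_R = 0: 134 - 8q_R - (q_A) = 0.
Apex's first-order condition: 184 - 4q_A - (q_R) = 0.
Best responses: q_R = (134 - q_A)/8, q_A = (184 - q_R)/4.
Solving the pair: q_R = 352/31, q_A = 1338/31.

11.35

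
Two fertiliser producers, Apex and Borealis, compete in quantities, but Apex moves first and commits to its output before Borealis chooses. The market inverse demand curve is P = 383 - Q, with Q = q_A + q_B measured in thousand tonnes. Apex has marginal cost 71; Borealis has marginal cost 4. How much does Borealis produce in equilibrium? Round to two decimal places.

The follower Borealis best-responds to any q_A: π_B = (383 - Q)q_B - 4q_B.
∂π_B/∂q_B = 379 - q_A - 2q_B = 0 gives the reaction function q_B = (379 - q_A)/2.
Apex substitutes q_B(q_A) into its own profit: π_A = q_A(383 - q_A - (379 - q_A)/2) - 71q_A = (387/2 - (1/2)q_A)q_A - 71q_A.
The leader's first-order condition 245/2 - q_A = 0 yields q_A = 245/2.
Then q_B = (379 - 245/2)/2 = 513/4.

128.25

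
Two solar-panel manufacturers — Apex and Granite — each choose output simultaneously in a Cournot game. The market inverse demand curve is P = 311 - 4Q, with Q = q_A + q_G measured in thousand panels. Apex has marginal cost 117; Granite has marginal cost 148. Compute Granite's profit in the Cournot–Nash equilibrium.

484

Apex's profit: π_A = (311 - 4Q)q_A - (117q_A). Setting ∂π_A/∂q_A = 0: 194 - 8q_A - 4(q_G) = 0.
Granite's first-order condition: 163 - 8q_G - 4(q_A) = 0.
Rearranging gives the reaction functions q_A = (194 - 4q_G)/8 and q_G = (163 - 4q_A)/8.
Substituting one into the other gives q_A = 75/4 and q_G = 11.
Price P = 311 - 4·(119/4) = 192.
Granite's profit: (192 - 148)·11 = 484.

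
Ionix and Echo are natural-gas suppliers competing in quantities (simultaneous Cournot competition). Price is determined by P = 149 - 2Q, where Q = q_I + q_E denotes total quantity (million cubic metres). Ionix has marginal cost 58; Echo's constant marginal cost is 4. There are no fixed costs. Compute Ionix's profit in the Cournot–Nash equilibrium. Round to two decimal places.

Ionix's profit: π_I = (149 - 2Q)q_I - (58q_I). Setting ∂π_I/∂q_I = 0: 91 - 4q_I - 2(q_E) = 0.
Echo's profit: π_E = (149 - 2Q)q_E - (4q_E). Setting ∂π_E/∂q_E = 0: 145 - 4q_E - 2(q_I) = 0.
Rearranging gives the reaction functions q_I = (91 - 2q_E)/4 and q_E = (145 - 2q_I)/4.
Solving the pair: q_I = 37/6, q_E = 199/6.
Price P = 149 - 2·(118/3) = 211/3.
Ionix's profit: (211/3 - 58)·(37/6) = 1369/18.

76.06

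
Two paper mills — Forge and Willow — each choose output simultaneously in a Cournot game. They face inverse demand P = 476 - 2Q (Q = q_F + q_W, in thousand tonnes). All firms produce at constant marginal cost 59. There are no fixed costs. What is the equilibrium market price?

Each firm earns π_i = (476 - 2Q)q_i - 59q_i.
Setting ∂π_i/∂q_i = 0 with rivals' quantities fixed: 417 - 4q_i - 2q_j = 0.
With identical firms every q_j equals q_i, so q_j = q_i and 417 = 6q_i, giving q_i = 139/2.
Total output Q = 139, so price P = 476 - 2·139 = 198.

198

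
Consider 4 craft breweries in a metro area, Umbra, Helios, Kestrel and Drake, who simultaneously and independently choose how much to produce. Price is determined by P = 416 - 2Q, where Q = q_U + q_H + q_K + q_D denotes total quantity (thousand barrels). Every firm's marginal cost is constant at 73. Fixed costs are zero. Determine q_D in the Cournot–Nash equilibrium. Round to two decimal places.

A representative firm's profit is π_i = q_i(416 - 2Q) - 73q_i.
Setting ∂π_i/∂q_i = 0 with rivals' quantities fixed: 343 - 4q_i - 2·Σ_{j≠i} q_j = 0.
By symmetry each firm produces the same amount; substituting Σ_{j≠i} q_j = 3q_i yields q_i = 343/10.

34.30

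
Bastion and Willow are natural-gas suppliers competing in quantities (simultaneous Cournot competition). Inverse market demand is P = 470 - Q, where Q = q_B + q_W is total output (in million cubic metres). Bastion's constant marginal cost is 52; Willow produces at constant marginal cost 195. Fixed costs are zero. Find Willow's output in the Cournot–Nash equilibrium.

Bastion's profit: π_B = (470 - Q)q_B - (52q_B). Setting ∂π_B/∂q_B = 0: 418 - 2q_B - (q_W) = 0.
Willow's first-order condition: 275 - 2q_W - (q_B) = 0.
So q_B = (418 - q_W)/2 and q_W = (275 - q_B)/2.
Substituting one into the other gives q_B = 187 and q_W = 44.

44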